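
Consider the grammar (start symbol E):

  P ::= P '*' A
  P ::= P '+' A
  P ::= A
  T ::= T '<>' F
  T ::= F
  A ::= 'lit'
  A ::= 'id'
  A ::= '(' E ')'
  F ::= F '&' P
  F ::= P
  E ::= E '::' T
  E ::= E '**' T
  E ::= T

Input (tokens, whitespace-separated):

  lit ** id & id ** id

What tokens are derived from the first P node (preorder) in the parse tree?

lit

[E [E [E [T [F [P [A lit]]]]] ** [T [F [F [P [A id]]] & [P [A id]]]]] ** [T [F [P [A id]]]]]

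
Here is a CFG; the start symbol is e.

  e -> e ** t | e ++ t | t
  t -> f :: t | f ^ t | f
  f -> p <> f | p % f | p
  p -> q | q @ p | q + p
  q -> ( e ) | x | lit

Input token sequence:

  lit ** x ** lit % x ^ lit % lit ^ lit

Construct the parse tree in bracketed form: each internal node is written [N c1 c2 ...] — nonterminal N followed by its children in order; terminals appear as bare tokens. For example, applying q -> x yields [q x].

[e [e [e [t [f [p [q lit]]]]] ** [t [f [p [q x]]]]] ** [t [f [p [q lit]] % [f [p [q x]]]] ^ [t [f [p [q lit]] % [f [p [q lit]]]] ^ [t [f [p [q lit]]]]]]]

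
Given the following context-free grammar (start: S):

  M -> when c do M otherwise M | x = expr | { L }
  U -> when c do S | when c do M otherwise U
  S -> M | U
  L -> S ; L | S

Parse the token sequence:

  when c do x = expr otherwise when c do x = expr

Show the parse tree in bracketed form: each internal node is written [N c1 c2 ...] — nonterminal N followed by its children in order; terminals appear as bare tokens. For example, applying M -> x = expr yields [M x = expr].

[S [U when c do [M x = expr] otherwise [U when c do [S [M x = expr]]]]]

S
U
when c do M otherwise U
when c do x = expr otherwise U
when c do x = expr otherwise when c do S
when c do x = expr otherwise when c do M
when c do x = expr otherwise when c do x = expr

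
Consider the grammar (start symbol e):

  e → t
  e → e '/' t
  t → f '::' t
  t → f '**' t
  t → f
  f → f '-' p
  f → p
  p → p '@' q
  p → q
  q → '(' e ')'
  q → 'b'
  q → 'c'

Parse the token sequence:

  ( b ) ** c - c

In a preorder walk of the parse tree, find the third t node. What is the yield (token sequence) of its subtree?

c - c

[e [t [f [p [q ( [e [t [f [p [q b]]]]] )]]] ** [t [f [f [p [q c]]] - [p [q c]]]]]]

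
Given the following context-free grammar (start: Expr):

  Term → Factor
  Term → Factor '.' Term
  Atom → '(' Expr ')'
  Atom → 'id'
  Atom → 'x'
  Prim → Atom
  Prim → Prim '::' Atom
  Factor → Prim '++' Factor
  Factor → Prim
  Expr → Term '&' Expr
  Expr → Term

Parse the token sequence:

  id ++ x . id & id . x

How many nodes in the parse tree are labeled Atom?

5

[Expr [Term [Factor [Prim [Atom id]] ++ [Factor [Prim [Atom x]]]] . [Term [Factor [Prim [Atom id]]]]] & [Expr [Term [Factor [Prim [Atom id]]] . [Term [Factor [Prim [Atom x]]]]]]]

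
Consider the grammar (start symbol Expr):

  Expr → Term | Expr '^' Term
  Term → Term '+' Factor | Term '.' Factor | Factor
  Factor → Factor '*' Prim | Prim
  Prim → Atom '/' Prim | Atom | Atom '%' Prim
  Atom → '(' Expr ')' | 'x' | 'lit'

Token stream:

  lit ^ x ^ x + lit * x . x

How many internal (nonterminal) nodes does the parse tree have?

[Expr [Expr [Expr [Term [Factor [Prim [Atom lit]]]]] ^ [Term [Factor [Prim [Atom x]]]]] ^ [Term [Term [Term [Factor [Prim [Atom x]]]] + [Factor [Factor [Prim [Atom lit]]] * [Prim [Atom x]]]] . [Factor [Prim [Atom x]]]]]

26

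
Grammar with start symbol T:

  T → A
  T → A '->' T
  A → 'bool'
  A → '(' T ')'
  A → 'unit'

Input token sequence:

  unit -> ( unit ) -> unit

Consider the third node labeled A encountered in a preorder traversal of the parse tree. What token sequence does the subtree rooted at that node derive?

[T [A unit] -> [T [A ( [T [A unit]] )] -> [T [A unit]]]]

unit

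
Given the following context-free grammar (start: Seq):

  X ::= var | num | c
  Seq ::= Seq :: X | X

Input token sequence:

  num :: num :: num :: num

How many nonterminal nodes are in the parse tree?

8

[Seq [Seq [Seq [Seq [X num]] :: [X num]] :: [X num]] :: [X num]]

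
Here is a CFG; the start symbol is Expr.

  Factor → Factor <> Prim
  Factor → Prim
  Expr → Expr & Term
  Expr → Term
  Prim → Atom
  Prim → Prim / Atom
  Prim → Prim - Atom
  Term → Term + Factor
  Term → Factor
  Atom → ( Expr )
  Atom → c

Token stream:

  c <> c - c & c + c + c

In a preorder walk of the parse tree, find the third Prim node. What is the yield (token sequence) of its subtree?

c

[Expr [Expr [Term [Factor [Factor [Prim [Atom c]]] <> [Prim [Prim [Atom c]] - [Atom c]]]]] & [Term [Term [Term [Factor [Prim [Atom c]]]] + [Factor [Prim [Atom c]]]] + [Factor [Prim [Atom c]]]]]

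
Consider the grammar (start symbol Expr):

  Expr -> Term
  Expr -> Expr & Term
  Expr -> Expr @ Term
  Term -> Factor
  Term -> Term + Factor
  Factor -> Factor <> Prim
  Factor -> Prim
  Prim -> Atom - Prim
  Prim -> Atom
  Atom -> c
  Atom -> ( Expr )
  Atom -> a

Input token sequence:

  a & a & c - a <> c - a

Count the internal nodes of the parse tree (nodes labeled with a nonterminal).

22

[Expr [Expr [Expr [Term [Factor [Prim [Atom a]]]]] & [Term [Factor [Prim [Atom a]]]]] & [Term [Factor [Factor [Prim [Atom c] - [Prim [Atom a]]]] <> [Prim [Atom c] - [Prim [Atom a]]]]]]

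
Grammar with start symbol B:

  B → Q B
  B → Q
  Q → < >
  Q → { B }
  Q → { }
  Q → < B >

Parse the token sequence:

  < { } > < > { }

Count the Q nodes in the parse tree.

4

[B [Q < [B [Q { }]] >] [B [Q < >] [B [Q { }]]]]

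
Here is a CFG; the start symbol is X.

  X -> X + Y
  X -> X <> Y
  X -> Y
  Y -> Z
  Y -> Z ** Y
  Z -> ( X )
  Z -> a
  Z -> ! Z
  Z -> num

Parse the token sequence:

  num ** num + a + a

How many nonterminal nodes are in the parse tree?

11

[X [X [X [Y [Z num] ** [Y [Z num]]]] + [Y [Z a]]] + [Y [Z a]]]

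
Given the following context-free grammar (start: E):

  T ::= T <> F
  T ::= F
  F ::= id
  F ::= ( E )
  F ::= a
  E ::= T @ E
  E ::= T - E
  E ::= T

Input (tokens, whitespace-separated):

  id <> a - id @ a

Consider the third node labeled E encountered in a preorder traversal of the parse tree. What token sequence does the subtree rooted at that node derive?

a

[E [T [T [F id]] <> [F a]] - [E [T [F id]] @ [E [T [F a]]]]]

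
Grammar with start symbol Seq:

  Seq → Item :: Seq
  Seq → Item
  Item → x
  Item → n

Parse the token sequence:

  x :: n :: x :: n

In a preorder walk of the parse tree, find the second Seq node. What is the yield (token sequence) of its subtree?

[Seq [Item x] :: [Seq [Item n] :: [Seq [Item x] :: [Seq [Item n]]]]]

n :: x :: n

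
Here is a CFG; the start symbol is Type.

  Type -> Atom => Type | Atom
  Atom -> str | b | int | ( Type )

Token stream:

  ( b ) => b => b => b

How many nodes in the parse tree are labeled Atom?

5

[Type [Atom ( [Type [Atom b]] )] => [Type [Atom b] => [Type [Atom b] => [Type [Atom b]]]]]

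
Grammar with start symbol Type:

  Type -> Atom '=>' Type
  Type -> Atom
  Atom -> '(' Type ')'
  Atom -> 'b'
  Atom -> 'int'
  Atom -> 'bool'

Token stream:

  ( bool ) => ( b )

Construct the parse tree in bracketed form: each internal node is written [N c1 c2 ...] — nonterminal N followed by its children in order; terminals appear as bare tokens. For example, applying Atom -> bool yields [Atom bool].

[Type [Atom ( [Type [Atom bool]] )] => [Type [Atom ( [Type [Atom b]] )]]]

Type
Atom => Type
( Type ) => Type
( Atom ) => Type
( bool ) => Type
( bool ) => Atom
( bool ) => ( Type )
( bool ) => ( Atom )
( bool ) => ( b )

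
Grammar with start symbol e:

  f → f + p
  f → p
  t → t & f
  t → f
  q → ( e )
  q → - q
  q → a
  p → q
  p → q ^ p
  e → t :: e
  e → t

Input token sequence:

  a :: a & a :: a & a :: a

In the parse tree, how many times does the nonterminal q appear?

6

[e [t [f [p [q a]]]] :: [e [t [t [f [p [q a]]]] & [f [p [q a]]]] :: [e [t [t [f [p [q a]]]] & [f [p [q a]]]] :: [e [t [f [p [q a]]]]]]]]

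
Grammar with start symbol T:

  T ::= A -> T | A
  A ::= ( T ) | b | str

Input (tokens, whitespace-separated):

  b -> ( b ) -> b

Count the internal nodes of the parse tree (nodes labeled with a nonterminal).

[T [A b] -> [T [A ( [T [A b]] )] -> [T [A b]]]]

8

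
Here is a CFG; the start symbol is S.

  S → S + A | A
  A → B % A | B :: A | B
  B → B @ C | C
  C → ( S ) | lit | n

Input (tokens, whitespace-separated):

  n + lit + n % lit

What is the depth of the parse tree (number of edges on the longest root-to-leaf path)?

6

[S [S [S [A [B [C n]]]] + [A [B [C lit]]]] + [A [B [C n]] % [A [B [C lit]]]]]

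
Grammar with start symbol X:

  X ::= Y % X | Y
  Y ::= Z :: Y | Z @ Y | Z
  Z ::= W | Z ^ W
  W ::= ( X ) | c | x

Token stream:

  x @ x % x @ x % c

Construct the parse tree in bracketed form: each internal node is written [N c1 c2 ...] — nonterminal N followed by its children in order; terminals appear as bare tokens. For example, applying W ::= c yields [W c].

X
Y % X
Z @ Y % X
W @ Y % X
x @ Y % X
x @ Z % X
x @ W % X
x @ x % X
x @ x % Y % X
x @ x % Z @ Y % X
x @ x % W @ Y % X
x @ x % x @ Y % X
x @ x % x @ Z % X
x @ x % x @ W % X
x @ x % x @ x % X
x @ x % x @ x % Y
x @ x % x @ x % Z
x @ x % x @ x % W
x @ x % x @ x % c

[X [Y [Z [W x]] @ [Y [Z [W x]]]] % [X [Y [Z [W x]] @ [Y [Z [W x]]]] % [X [Y [Z [W c]]]]]]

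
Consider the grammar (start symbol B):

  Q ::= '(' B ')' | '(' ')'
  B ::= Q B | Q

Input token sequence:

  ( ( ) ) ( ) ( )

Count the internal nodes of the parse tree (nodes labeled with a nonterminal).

[B [Q ( [B [Q ( )]] )] [B [Q ( )] [B [Q ( )]]]]

8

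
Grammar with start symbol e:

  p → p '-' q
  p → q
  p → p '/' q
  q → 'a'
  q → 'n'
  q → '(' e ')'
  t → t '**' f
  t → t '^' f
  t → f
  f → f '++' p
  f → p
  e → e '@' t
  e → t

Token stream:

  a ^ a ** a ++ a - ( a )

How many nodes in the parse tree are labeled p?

[e [t [t [t [f [p [q a]]]] ^ [f [p [q a]]]] ** [f [f [p [q a]]] ++ [p [p [q a]] - [q ( [e [t [f [p [q a]]]]] )]]]]]

6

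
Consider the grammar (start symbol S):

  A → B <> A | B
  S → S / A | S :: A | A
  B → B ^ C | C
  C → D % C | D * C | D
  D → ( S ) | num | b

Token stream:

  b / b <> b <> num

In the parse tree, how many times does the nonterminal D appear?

[S [S [A [B [C [D b]]]]] / [A [B [C [D b]]] <> [A [B [C [D b]]] <> [A [B [C [D num]]]]]]]

4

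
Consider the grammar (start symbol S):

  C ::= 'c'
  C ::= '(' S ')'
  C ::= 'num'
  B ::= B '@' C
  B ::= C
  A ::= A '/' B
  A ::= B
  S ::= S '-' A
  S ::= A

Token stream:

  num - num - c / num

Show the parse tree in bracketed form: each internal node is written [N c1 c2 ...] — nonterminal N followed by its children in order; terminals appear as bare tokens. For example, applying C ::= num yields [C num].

S
S - A
S - A - A
A - A - A
B - A - A
C - A - A
num - A - A
num - B - A
num - C - A
num - num - A
num - num - A / B
num - num - B / B
num - num - C / B
num - num - c / B
num - num - c / C
num - num - c / num

[S [S [S [A [B [C num]]]] - [A [B [C num]]]] - [A [A [B [C c]]] / [B [C num]]]]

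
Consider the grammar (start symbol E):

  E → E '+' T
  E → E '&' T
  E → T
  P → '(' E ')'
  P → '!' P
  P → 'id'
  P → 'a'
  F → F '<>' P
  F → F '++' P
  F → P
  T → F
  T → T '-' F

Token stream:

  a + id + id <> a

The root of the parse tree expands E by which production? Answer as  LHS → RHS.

E → E '+' T

[E [E [E [T [F [P a]]]] + [T [F [P id]]]] + [T [F [F [P id]] <> [P a]]]]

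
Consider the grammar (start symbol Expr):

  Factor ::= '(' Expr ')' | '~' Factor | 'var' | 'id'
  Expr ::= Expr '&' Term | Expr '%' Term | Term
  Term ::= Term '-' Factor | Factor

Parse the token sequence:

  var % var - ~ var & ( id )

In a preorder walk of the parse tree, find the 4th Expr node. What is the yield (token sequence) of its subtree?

[Expr [Expr [Expr [Term [Factor var]]] % [Term [Term [Factor var]] - [Factor ~ [Factor var]]]] & [Term [Factor ( [Expr [Term [Factor id]]] )]]]

id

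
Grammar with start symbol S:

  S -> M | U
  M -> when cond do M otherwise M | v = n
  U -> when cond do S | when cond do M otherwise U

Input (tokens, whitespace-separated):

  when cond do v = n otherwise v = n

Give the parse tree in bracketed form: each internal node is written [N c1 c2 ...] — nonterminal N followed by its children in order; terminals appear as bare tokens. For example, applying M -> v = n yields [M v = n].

S
M
when cond do M otherwise M
when cond do v = n otherwise M
when cond do v = n otherwise v = n

[S [M when cond do [M v = n] otherwise [M v = n]]]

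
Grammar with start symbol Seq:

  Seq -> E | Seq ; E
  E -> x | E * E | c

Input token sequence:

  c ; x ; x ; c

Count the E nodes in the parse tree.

4

[Seq [Seq [Seq [Seq [E c]] ; [E x]] ; [E x]] ; [E c]]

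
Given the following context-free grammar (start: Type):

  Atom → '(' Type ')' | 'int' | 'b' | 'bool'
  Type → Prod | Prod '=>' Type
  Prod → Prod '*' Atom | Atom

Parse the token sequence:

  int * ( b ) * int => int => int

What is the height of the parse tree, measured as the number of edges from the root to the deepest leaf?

[Type [Prod [Prod [Prod [Atom int]] * [Atom ( [Type [Prod [Atom b]]] )]] * [Atom int]] => [Type [Prod [Atom int]] => [Type [Prod [Atom int]]]]]

7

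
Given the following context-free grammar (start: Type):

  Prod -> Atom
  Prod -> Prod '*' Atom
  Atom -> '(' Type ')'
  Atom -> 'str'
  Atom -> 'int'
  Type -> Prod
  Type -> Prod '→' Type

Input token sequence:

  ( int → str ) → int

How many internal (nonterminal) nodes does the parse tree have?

12

[Type [Prod [Atom ( [Type [Prod [Atom int]] → [Type [Prod [Atom str]]]] )]] → [Type [Prod [Atom int]]]]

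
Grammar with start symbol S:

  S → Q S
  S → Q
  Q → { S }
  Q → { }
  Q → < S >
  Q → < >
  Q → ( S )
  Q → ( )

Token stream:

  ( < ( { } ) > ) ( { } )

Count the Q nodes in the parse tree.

6

[S [Q ( [S [Q < [S [Q ( [S [Q { }]] )]] >]] )] [S [Q ( [S [Q { }]] )]]]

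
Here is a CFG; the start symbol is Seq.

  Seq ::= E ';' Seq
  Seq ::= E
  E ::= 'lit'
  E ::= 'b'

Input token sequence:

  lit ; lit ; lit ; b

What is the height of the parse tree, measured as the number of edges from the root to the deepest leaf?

[Seq [E lit] ; [Seq [E lit] ; [Seq [E lit] ; [Seq [E b]]]]]

5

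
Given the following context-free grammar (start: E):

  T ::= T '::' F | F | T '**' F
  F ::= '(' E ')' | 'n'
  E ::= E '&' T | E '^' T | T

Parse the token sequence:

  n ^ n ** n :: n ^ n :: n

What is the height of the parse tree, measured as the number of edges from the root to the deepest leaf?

[E [E [E [T [F n]]] ^ [T [T [T [F n]] ** [F n]] :: [F n]]] ^ [T [T [F n]] :: [F n]]]

6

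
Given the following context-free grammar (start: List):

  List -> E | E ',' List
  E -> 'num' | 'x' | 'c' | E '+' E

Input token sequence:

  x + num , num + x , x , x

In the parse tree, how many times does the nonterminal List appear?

4

[List [E [E x] + [E num]] , [List [E [E num] + [E x]] , [List [E x] , [List [E x]]]]]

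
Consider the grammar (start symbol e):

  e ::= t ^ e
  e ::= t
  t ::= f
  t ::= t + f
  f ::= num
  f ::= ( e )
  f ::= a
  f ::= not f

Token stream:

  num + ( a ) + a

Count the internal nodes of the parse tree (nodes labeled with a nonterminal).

10

[e [t [t [t [f num]] + [f ( [e [t [f a]]] )]] + [f a]]]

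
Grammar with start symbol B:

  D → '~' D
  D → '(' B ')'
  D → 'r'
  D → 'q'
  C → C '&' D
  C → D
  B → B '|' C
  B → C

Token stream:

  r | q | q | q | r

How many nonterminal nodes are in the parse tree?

15

[B [B [B [B [B [C [D r]]] | [C [D q]]] | [C [D q]]] | [C [D q]]] | [C [D r]]]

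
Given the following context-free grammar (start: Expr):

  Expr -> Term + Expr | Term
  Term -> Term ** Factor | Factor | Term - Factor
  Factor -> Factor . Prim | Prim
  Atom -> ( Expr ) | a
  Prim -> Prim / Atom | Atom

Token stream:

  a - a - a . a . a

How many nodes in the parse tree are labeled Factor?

5

[Expr [Term [Term [Term [Factor [Prim [Atom a]]]] - [Factor [Prim [Atom a]]]] - [Factor [Factor [Factor [Prim [Atom a]]] . [Prim [Atom a]]] . [Prim [Atom a]]]]]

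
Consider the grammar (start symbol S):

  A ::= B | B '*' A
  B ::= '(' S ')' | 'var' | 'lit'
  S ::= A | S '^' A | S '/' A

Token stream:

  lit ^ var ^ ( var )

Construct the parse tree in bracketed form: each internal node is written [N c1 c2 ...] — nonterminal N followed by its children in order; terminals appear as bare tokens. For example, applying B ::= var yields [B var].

[S [S [S [A [B lit]]] ^ [A [B var]]] ^ [A [B ( [S [A [B var]]] )]]]

S
S ^ A
S ^ A ^ A
A ^ A ^ A
B ^ A ^ A
lit ^ A ^ A
lit ^ B ^ A
lit ^ var ^ A
lit ^ var ^ B
lit ^ var ^ ( S )
lit ^ var ^ ( A )
lit ^ var ^ ( B )
lit ^ var ^ ( var )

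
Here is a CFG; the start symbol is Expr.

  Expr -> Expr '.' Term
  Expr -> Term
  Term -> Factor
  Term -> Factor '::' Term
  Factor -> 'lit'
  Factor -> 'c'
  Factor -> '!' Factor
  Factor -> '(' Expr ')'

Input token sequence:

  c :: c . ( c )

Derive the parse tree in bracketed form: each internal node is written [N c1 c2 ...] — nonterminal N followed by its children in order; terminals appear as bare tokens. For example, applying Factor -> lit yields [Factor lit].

Expr
Expr . Term
Term . Term
Factor :: Term . Term
c :: Term . Term
c :: Factor . Term
c :: c . Term
c :: c . Factor
c :: c . ( Expr )
c :: c . ( Term )
c :: c . ( Factor )
c :: c . ( c )

[Expr [Expr [Term [Factor c] :: [Term [Factor c]]]] . [Term [Factor ( [Expr [Term [Factor c]]] )]]]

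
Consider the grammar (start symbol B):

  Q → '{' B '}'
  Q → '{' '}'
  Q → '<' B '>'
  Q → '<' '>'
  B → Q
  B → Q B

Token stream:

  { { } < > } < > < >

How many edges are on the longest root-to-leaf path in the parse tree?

[B [Q { [B [Q { }] [B [Q < >]]] }] [B [Q < >] [B [Q < >]]]]

5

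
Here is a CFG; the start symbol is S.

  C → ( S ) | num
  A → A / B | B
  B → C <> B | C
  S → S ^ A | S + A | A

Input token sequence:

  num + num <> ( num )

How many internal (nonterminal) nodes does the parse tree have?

14

[S [S [A [B [C num]]]] + [A [B [C num] <> [B [C ( [S [A [B [C num]]]] )]]]]]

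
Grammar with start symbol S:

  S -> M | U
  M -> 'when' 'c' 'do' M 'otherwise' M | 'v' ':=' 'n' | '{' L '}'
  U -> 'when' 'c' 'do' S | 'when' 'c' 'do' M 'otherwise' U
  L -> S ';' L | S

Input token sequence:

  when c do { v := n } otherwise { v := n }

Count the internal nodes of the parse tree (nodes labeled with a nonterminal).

10

[S [M when c do [M { [L [S [M v := n]]] }] otherwise [M { [L [S [M v := n]]] }]]]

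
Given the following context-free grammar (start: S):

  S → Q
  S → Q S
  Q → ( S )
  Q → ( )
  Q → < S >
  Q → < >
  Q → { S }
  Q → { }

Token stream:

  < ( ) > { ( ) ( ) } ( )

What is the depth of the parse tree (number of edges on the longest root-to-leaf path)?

[S [Q < [S [Q ( )]] >] [S [Q { [S [Q ( )] [S [Q ( )]]] }] [S [Q ( )]]]]

6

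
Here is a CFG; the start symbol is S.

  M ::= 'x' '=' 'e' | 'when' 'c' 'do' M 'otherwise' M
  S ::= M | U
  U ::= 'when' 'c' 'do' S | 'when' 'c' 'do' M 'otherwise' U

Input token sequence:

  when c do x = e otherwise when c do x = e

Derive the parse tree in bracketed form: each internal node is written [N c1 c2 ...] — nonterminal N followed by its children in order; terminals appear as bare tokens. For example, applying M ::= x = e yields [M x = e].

[S [U when c do [M x = e] otherwise [U when c do [S [M x = e]]]]]

S
U
when c do M otherwise U
when c do x = e otherwise U
when c do x = e otherwise when c do S
when c do x = e otherwise when c do M
when c do x = e otherwise when c do x = e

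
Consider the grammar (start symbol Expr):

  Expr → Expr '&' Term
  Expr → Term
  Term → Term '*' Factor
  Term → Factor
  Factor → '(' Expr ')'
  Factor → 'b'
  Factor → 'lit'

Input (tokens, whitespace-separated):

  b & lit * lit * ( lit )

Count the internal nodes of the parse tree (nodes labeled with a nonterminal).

13

[Expr [Expr [Term [Factor b]]] & [Term [Term [Term [Factor lit]] * [Factor lit]] * [Factor ( [Expr [Term [Factor lit]]] )]]]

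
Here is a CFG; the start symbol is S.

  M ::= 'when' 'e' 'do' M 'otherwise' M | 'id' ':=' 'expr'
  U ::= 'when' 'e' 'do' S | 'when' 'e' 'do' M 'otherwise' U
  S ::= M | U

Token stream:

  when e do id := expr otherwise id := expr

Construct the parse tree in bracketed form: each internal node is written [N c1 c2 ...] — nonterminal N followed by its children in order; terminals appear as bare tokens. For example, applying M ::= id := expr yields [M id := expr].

[S [M when e do [M id := expr] otherwise [M id := expr]]]

S
M
when e do M otherwise M
when e do id := expr otherwise M
when e do id := expr otherwise id := expr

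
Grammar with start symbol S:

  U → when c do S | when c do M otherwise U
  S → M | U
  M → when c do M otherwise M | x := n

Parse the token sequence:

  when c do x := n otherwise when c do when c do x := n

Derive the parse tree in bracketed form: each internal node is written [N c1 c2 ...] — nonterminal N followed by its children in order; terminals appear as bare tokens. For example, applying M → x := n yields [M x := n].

S
U
when c do M otherwise U
when c do x := n otherwise U
when c do x := n otherwise when c do S
when c do x := n otherwise when c do U
when c do x := n otherwise when c do when c do S
when c do x := n otherwise when c do when c do M
when c do x := n otherwise when c do when c do x := n

[S [U when c do [M x := n] otherwise [U when c do [S [U when c do [S [M x := n]]]]]]]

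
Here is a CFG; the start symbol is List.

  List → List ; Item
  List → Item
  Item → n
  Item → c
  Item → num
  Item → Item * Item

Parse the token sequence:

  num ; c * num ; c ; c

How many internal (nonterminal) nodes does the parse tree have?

10

[List [List [List [List [Item num]] ; [Item [Item c] * [Item num]]] ; [Item c]] ; [Item c]]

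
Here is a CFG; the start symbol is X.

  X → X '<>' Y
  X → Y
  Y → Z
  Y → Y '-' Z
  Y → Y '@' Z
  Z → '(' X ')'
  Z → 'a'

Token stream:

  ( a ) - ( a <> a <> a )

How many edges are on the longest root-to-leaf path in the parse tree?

[X [Y [Y [Z ( [X [Y [Z a]]] )]] - [Z ( [X [X [X [Y [Z a]]] <> [Y [Z a]]] <> [Y [Z a]]] )]]]

8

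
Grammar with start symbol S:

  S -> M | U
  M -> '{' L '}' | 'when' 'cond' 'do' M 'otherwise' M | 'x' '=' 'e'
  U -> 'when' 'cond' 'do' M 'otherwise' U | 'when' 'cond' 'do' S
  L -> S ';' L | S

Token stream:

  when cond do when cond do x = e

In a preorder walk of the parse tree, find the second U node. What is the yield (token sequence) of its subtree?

[S [U when cond do [S [U when cond do [S [M x = e]]]]]]

when cond do x = e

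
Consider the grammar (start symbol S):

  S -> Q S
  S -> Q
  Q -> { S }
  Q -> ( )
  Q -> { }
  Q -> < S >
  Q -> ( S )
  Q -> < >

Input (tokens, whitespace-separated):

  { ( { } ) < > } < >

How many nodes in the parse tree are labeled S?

5

[S [Q { [S [Q ( [S [Q { }]] )] [S [Q < >]]] }] [S [Q < >]]]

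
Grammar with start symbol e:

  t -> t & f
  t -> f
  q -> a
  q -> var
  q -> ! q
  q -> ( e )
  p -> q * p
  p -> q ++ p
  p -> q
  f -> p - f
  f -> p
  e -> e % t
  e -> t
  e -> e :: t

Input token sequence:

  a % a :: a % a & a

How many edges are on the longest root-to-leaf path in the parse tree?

[e [e [e [e [t [f [p [q a]]]]] % [t [f [p [q a]]]]] :: [t [f [p [q a]]]]] % [t [t [f [p [q a]]]] & [f [p [q a]]]]]

8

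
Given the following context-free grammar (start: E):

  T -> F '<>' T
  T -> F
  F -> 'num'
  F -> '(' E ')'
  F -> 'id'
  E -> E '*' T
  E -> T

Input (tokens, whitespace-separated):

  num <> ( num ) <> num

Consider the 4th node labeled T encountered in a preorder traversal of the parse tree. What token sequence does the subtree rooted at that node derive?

[E [T [F num] <> [T [F ( [E [T [F num]]] )] <> [T [F num]]]]]

num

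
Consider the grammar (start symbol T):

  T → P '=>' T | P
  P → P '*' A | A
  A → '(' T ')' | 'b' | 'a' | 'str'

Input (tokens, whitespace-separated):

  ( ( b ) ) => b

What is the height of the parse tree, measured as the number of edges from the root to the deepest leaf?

[T [P [A ( [T [P [A ( [T [P [A b]]] )]]] )]] => [T [P [A b]]]]

9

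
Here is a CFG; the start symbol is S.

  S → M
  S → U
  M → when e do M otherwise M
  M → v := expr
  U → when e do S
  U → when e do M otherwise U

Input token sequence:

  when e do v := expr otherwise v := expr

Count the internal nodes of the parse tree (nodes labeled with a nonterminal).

4

[S [M when e do [M v := expr] otherwise [M v := expr]]]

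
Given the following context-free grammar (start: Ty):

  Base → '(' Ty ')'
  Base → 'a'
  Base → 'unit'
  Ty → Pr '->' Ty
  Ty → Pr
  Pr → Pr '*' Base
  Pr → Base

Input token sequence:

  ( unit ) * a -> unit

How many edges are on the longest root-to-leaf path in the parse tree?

7

[Ty [Pr [Pr [Base ( [Ty [Pr [Base unit]]] )]] * [Base a]] -> [Ty [Pr [Base unit]]]]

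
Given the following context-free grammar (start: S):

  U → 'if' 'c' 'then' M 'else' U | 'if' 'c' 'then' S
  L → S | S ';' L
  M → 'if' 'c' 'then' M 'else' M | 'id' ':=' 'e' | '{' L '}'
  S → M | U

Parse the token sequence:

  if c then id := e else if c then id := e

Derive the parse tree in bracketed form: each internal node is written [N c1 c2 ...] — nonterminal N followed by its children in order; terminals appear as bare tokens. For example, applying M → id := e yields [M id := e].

[S [U if c then [M id := e] else [U if c then [S [M id := e]]]]]

S
U
if c then M else U
if c then id := e else U
if c then id := e else if c then S
if c then id := e else if c then M
if c then id := e else if c then id := e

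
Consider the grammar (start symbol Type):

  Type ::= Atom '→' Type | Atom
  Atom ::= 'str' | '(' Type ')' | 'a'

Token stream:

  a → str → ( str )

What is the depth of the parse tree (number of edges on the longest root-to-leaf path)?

6

[Type [Atom a] → [Type [Atom str] → [Type [Atom ( [Type [Atom str]] )]]]]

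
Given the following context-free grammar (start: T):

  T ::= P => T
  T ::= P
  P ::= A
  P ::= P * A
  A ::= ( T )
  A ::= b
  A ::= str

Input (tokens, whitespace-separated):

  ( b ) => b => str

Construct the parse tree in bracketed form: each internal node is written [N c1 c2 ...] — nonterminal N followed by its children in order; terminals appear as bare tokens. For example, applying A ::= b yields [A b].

[T [P [A ( [T [P [A b]]] )]] => [T [P [A b]] => [T [P [A str]]]]]

T
P => T
A => T
( T ) => T
( P ) => T
( A ) => T
( b ) => T
( b ) => P => T
( b ) => A => T
( b ) => b => T
( b ) => b => P
( b ) => b => A
( b ) => b => str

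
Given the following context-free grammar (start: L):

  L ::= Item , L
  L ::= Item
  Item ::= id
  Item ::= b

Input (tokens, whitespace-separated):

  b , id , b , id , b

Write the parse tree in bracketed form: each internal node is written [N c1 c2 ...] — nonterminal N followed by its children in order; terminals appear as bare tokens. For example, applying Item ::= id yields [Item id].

L
Item , L
b , L
b , Item , L
b , id , L
b , id , Item , L
b , id , b , L
b , id , b , Item , L
b , id , b , id , L
b , id , b , id , Item
b , id , b , id , b

[L [Item b] , [L [Item id] , [L [Item b] , [L [Item id] , [L [Item b]]]]]]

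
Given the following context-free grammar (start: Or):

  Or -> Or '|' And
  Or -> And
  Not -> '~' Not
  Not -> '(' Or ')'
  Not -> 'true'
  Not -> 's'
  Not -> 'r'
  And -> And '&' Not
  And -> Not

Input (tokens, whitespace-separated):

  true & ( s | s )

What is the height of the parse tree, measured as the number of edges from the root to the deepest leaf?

[Or [And [And [Not true]] & [Not ( [Or [Or [And [Not s]]] | [And [Not s]]] )]]]

7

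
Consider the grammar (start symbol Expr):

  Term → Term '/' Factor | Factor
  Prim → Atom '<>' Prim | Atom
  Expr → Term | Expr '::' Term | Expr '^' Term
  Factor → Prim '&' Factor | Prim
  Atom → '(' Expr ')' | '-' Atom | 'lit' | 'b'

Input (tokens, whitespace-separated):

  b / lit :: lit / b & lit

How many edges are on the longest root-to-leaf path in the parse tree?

[Expr [Expr [Term [Term [Factor [Prim [Atom b]]]] / [Factor [Prim [Atom lit]]]]] :: [Term [Term [Factor [Prim [Atom lit]]]] / [Factor [Prim [Atom b]] & [Factor [Prim [Atom lit]]]]]]

7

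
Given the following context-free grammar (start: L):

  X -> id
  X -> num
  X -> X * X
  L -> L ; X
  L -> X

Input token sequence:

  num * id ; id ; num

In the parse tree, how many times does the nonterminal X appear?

[L [L [L [X [X num] * [X id]]] ; [X id]] ; [X num]]

5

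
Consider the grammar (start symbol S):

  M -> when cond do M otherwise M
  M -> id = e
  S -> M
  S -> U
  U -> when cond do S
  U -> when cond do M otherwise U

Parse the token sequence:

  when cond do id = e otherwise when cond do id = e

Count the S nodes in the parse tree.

2

[S [U when cond do [M id = e] otherwise [U when cond do [S [M id = e]]]]]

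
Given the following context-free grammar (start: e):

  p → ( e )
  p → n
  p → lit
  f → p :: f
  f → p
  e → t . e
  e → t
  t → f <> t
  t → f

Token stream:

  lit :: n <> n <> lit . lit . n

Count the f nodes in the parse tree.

6

[e [t [f [p lit] :: [f [p n]]] <> [t [f [p n]] <> [t [f [p lit]]]]] . [e [t [f [p lit]]] . [e [t [f [p n]]]]]]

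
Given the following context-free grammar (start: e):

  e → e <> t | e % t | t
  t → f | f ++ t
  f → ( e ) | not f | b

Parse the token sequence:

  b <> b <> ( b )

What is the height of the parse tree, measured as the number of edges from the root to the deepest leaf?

[e [e [e [t [f b]]] <> [t [f b]]] <> [t [f ( [e [t [f b]]] )]]]

6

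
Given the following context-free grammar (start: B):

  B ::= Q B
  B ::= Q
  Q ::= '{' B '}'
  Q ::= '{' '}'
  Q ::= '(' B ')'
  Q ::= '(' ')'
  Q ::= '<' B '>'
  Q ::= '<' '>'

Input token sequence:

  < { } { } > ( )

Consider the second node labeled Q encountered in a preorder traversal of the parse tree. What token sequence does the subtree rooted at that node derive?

{ }

[B [Q < [B [Q { }] [B [Q { }]]] >] [B [Q ( )]]]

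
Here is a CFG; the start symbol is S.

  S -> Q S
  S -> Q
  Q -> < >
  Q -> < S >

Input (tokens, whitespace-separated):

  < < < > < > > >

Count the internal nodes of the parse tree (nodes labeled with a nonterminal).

[S [Q < [S [Q < [S [Q < >] [S [Q < >]]] >]] >]]

8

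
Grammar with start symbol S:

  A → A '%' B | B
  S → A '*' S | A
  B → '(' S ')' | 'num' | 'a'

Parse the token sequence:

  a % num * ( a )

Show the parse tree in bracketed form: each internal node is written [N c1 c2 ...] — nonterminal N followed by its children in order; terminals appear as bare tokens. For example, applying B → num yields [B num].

S
A * S
A % B * S
B % B * S
a % B * S
a % num * S
a % num * A
a % num * B
a % num * ( S )
a % num * ( A )
a % num * ( B )
a % num * ( a )

[S [A [A [B a]] % [B num]] * [S [A [B ( [S [A [B a]]] )]]]]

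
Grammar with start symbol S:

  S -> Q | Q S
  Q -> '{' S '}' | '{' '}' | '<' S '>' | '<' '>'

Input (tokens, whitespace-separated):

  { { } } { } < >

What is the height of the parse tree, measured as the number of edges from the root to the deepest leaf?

4

[S [Q { [S [Q { }]] }] [S [Q { }] [S [Q < >]]]]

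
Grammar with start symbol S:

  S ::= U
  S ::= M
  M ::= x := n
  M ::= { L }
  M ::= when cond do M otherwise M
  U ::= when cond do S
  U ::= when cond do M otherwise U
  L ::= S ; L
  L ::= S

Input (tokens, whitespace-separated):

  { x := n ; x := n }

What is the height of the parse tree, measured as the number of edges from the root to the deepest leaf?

[S [M { [L [S [M x := n]] ; [L [S [M x := n]]]] }]]

6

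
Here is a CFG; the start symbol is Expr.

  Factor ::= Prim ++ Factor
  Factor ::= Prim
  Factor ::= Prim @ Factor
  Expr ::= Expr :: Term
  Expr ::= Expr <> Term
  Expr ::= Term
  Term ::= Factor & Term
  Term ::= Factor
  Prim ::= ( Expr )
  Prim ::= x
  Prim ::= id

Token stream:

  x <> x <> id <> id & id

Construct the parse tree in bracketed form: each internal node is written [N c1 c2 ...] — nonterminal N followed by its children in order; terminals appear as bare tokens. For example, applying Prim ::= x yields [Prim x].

[Expr [Expr [Expr [Expr [Term [Factor [Prim x]]]] <> [Term [Factor [Prim x]]]] <> [Term [Factor [Prim id]]]] <> [Term [Factor [Prim id]] & [Term [Factor [Prim id]]]]]

Expr
Expr <> Term
Expr <> Term <> Term
Expr <> Term <> Term <> Term
Term <> Term <> Term <> Term
Factor <> Term <> Term <> Term
Prim <> Term <> Term <> Term
x <> Term <> Term <> Term
x <> Factor <> Term <> Term
x <> Prim <> Term <> Term
x <> x <> Term <> Term
x <> x <> Factor <> Term
x <> x <> Prim <> Term
x <> x <> id <> Term
x <> x <> id <> Factor & Term
x <> x <> id <> Prim & Term
x <> x <> id <> id & Term
x <> x <> id <> id & Factor
x <> x <> id <> id & Prim
x <> x <> id <> id & id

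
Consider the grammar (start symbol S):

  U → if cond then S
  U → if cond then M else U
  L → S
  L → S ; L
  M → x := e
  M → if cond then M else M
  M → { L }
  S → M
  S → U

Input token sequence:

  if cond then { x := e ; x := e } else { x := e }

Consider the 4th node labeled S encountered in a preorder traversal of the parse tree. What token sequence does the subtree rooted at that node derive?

x := e

[S [M if cond then [M { [L [S [M x := e]] ; [L [S [M x := e]]]] }] else [M { [L [S [M x := e]]] }]]]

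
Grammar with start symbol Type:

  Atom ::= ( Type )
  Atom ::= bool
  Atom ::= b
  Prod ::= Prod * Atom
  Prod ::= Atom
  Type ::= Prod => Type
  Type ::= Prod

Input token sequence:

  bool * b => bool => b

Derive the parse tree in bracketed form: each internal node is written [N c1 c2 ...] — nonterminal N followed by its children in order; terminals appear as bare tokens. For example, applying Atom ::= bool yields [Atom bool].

Type
Prod => Type
Prod * Atom => Type
Atom * Atom => Type
bool * Atom => Type
bool * b => Type
bool * b => Prod => Type
bool * b => Atom => Type
bool * b => bool => Type
bool * b => bool => Prod
bool * b => bool => Atom
bool * b => bool => b

[Type [Prod [Prod [Atom bool]] * [Atom b]] => [Type [Prod [Atom bool]] => [Type [Prod [Atom b]]]]]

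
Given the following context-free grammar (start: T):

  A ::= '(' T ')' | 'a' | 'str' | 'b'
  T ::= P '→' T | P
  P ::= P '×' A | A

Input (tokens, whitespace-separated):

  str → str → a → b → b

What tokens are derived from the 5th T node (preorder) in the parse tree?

[T [P [A str]] → [T [P [A str]] → [T [P [A a]] → [T [P [A b]] → [T [P [A b]]]]]]]

b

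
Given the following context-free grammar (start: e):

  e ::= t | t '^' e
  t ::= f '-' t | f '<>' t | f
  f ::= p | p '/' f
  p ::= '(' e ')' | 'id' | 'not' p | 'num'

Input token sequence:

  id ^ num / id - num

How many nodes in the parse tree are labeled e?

[e [t [f [p id]]] ^ [e [t [f [p num] / [f [p id]]] - [t [f [p num]]]]]]

2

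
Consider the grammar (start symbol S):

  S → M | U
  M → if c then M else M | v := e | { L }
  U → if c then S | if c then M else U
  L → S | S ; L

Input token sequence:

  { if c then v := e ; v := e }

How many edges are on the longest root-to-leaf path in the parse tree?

[S [M { [L [S [U if c then [S [M v := e]]]] ; [L [S [M v := e]]]] }]]

7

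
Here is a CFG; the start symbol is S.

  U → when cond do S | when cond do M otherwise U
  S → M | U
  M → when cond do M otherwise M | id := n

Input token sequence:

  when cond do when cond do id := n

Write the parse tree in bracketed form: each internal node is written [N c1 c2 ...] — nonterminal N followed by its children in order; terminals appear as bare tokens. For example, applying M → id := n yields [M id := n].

S
U
when cond do S
when cond do U
when cond do when cond do S
when cond do when cond do M
when cond do when cond do id := n

[S [U when cond do [S [U when cond do [S [M id := n]]]]]]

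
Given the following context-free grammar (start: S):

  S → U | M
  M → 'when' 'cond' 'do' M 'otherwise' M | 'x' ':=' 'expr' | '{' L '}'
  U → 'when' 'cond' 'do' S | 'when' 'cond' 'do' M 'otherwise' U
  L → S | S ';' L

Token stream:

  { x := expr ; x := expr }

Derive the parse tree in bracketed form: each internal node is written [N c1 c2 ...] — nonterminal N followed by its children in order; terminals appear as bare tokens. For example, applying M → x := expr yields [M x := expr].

S
M
{ L }
{ S ; L }
{ M ; L }
{ x := expr ; L }
{ x := expr ; S }
{ x := expr ; M }
{ x := expr ; x := expr }

[S [M { [L [S [M x := expr]] ; [L [S [M x := expr]]]] }]]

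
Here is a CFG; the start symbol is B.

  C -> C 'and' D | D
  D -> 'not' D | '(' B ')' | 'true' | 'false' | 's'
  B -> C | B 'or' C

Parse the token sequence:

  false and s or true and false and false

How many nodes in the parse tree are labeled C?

[B [B [C [C [D false]] and [D s]]] or [C [C [C [D true]] and [D false]] and [D false]]]

5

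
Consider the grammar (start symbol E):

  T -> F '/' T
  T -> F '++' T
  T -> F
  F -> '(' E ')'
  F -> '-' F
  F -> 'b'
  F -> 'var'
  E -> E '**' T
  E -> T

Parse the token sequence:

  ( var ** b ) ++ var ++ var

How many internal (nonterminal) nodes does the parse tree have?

13

[E [T [F ( [E [E [T [F var]]] ** [T [F b]]] )] ++ [T [F var] ++ [T [F var]]]]]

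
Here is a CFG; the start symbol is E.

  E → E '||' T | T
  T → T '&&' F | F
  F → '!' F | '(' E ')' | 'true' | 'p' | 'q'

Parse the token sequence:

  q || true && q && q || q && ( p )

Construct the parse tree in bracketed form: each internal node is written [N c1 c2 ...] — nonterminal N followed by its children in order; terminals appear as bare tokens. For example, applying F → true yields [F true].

[E [E [E [T [F q]]] || [T [T [T [F true]] && [F q]] && [F q]]] || [T [T [F q]] && [F ( [E [T [F p]]] )]]]

E
E || T
E || T || T
T || T || T
F || T || T
q || T || T
q || T && F || T
q || T && F && F || T
q || F && F && F || T
q || true && F && F || T
q || true && q && F || T
q || true && q && q || T
q || true && q && q || T && F
q || true && q && q || F && F
q || true && q && q || q && F
q || true && q && q || q && ( E )
q || true && q && q || q && ( T )
q || true && q && q || q && ( F )
q || true && q && q || q && ( p )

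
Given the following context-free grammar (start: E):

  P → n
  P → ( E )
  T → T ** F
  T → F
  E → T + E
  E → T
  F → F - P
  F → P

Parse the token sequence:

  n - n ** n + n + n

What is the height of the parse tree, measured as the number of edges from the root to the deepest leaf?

6

[E [T [T [F [F [P n]] - [P n]]] ** [F [P n]]] + [E [T [F [P n]]] + [E [T [F [P n]]]]]]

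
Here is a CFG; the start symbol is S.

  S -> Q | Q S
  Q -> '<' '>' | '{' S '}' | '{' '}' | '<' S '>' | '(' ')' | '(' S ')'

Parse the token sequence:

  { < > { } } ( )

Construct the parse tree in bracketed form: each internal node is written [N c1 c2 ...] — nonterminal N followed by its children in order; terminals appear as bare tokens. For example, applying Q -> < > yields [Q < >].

S
Q S
{ S } S
{ Q S } S
{ < > S } S
{ < > Q } S
{ < > { } } S
{ < > { } } Q
{ < > { } } ( )

[S [Q { [S [Q < >] [S [Q { }]]] }] [S [Q ( )]]]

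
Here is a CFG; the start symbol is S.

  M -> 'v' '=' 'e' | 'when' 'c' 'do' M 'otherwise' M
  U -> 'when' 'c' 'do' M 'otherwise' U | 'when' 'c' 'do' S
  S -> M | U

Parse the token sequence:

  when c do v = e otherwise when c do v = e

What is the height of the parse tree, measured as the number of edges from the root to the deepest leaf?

5

[S [U when c do [M v = e] otherwise [U when c do [S [M v = e]]]]]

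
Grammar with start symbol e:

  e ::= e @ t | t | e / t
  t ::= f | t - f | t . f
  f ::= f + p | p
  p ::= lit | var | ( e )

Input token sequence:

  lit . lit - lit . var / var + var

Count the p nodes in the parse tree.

6

[e [e [t [t [t [t [f [p lit]]] . [f [p lit]]] - [f [p lit]]] . [f [p var]]]] / [t [f [f [p var]] + [p var]]]]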